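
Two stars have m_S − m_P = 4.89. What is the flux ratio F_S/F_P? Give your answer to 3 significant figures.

0.0111

F_S/F_P = 10^(−(m_S − m_P)/2.5) = 10^(-4.89/2.5) = 10^-1.956 = 0.01107.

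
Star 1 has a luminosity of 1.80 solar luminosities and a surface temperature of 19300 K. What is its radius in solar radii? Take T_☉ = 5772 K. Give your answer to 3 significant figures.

0.120 solar radii

R/R_☉ = √(L/L_☉) / (T/T_☉)² = √(1.80) / (3.344)²
       = 1.342 / 11.18 = 0.1200.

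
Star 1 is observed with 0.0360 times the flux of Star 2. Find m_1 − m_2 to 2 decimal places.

m_1 − m_2 = −2.5 log₁₀(F_1/F_2) = −2.5 log₁₀(0.0360) = −2.5 × (-1.444) = 3.609.

3.61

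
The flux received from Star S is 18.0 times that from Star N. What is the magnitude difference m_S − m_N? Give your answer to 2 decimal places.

m_S − m_N = −2.5 log₁₀(F_S/F_N) = −2.5 log₁₀(18.0) = −2.5 × (1.255) = -3.138.

-3.14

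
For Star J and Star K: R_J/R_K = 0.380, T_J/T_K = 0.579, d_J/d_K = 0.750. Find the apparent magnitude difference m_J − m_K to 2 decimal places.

L_J/L_K = (0.380)²(0.579)⁴ = 0.01623.
F_J/F_K = (L_J/L_K)/(d_J/d_K)² = 0.01623/0.5625 = 0.02885.
m_J − m_K = −2.5 log₁₀(0.02885) = 3.85.

3.85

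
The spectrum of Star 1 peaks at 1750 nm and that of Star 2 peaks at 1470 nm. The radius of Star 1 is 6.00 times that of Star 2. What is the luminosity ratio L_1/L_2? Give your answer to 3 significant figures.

Wien's law gives T ∝ 1/λ_max, so T_1/T_2 = λ_2/λ_1 = 1470/1750 = 0.8400.
Then L ∝ R²T⁴ gives L_1/L_2 = (6.00)² × (0.8400)⁴ = 36.00 × 0.4979 = 17.92.

17.9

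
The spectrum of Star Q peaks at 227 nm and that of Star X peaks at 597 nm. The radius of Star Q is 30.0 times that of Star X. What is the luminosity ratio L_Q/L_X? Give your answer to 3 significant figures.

Wien's law gives T ∝ 1/λ_max, so T_Q/T_X = λ_X/λ_Q = 597/227 = 2.630.
Then L ∝ R²T⁴ gives L_Q/L_X = (30.0)² × (2.630)⁴ = 900.0 × 47.84 = 4.306×10^4.

4.31×10^4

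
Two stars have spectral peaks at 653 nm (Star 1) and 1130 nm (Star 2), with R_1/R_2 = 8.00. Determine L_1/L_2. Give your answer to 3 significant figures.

Wien's law gives T ∝ 1/λ_max, so T_1/T_2 = λ_2/λ_1 = 1130/653 = 1.730.
Then L ∝ R²T⁴ gives L_1/L_2 = (8.00)² × (1.730)⁴ = 64.00 × 8.967 = 573.9.

574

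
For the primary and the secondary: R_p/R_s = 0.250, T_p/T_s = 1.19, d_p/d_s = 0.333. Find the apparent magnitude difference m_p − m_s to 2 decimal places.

-0.13

L_p/L_s = (0.250)²(1.19)⁴ = 0.1253.
F_p/F_s = (L_p/L_s)/(d_p/d_s)² = 0.1253/0.1109 = 1.130.
m_p − m_s = −2.5 log₁₀(1.130) = -0.13.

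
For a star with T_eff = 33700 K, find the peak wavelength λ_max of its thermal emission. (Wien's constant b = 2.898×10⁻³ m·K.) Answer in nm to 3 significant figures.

86.0 nm

λ_max = b/T = 2.898×10⁻³ / 33700 = 8.60×10^-8 m = 85.99 nm.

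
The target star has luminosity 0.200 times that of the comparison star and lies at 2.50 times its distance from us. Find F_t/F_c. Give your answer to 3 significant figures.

F = L/(4πd²), so F_t/F_c = (L_t/L_c) / (d_t/d_c)²
= 0.200 / (2.50)² = 0.200 / 6.250 = 0.03200.

0.0320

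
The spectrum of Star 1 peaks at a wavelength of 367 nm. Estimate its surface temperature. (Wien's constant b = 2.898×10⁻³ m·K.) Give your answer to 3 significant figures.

T = b/λ_max = 2.898×10⁻³ / (367×10⁻⁹) = 7896 K.

7.90×10^3 K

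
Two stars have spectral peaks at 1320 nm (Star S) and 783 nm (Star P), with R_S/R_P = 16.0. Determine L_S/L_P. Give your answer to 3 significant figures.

Wien's law gives T ∝ 1/λ_max, so T_S/T_P = λ_P/λ_S = 783/1320 = 0.5932.
Then L ∝ R²T⁴ gives L_S/L_P = (16.0)² × (0.5932)⁴ = 256.0 × 0.1238 = 31.70.

31.7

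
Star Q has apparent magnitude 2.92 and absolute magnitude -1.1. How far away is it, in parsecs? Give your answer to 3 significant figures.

m − M = 5 log₁₀(d/10 pc)
2.92 − (-1.1) = 4.02 = 5 log₁₀(d/10)
d = 10 × 10^(4.02/5) = 10 × 10^0.804 = 63.68 pc.

63.7 pc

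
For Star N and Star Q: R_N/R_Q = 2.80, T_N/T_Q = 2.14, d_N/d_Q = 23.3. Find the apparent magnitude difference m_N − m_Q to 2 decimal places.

1.30

L_N/L_Q = (2.80)²(2.14)⁴ = 164.4.
F_N/F_Q = (L_N/L_Q)/(d_N/d_Q)² = 164.4/542.9 = 0.3029.
m_N − m_Q = −2.5 log₁₀(0.3029) = 1.30.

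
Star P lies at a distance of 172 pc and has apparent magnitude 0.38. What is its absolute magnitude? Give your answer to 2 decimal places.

M = m − 5 log₁₀(d/10 pc) = 0.38 − 5 log₁₀(172/10)
  = 0.38 − 5 × 1.236 = 0.38 − 6.18 = -5.80.

-5.80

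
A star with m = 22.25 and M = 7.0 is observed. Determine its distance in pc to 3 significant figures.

m − M = 5 log₁₀(d/10 pc)
22.25 − (7.0) = 15.25 = 5 log₁₀(d/10)
d = 10 × 10^(15.25/5) = 10 × 10^3.050 = 1.122×10^4 pc.

1.12×10^4 pc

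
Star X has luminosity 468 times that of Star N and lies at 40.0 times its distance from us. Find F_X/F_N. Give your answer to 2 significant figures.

F = L/(4πd²), so F_X/F_N = (L_X/L_N) / (d_X/d_N)²
= 468 / (40.0)² = 468 / 1600 = 0.2925.

0.29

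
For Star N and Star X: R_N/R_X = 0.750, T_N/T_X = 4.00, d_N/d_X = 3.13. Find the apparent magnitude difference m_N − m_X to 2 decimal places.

-2.92

L_N/L_X = (0.750)²(4.00)⁴ = 144.0.
F_N/F_X = (L_N/L_X)/(d_N/d_X)² = 144.0/9.797 = 14.70.
m_N − m_X = −2.5 log₁₀(14.70) = -2.92.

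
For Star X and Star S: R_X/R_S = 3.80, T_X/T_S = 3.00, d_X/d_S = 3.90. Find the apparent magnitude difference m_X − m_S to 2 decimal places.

-4.71

L_X/L_S = (3.80)²(3.00)⁴ = 1170.
F_X/F_S = (L_X/L_S)/(d_X/d_S)² = 1170/15.21 = 76.90.
m_X − m_S = −2.5 log₁₀(76.90) = -4.71.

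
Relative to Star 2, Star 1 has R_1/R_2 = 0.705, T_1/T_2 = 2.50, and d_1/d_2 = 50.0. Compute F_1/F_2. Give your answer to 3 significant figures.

0.00777

L_1/L_2 = (R_1/R_2)²(T_1/T_2)⁴ = (0.705)² × (2.50)⁴ = 19.42.
F_1/F_2 = (L_1/L_2)/(d_1/d_2)² = 19.42 / (50.0)² = 0.007766.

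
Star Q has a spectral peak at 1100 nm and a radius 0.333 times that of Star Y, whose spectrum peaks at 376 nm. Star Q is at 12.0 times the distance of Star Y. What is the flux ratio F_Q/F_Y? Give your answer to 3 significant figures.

1.05×10^-5

Wien's law: T_Q/T_Y = λ_Y/λ_Q = 376/1100 = 0.3418.
L_Q/L_Y = (R_Q/R_Y)²(T_Q/T_Y)⁴ = (0.333)²(0.3418)⁴ = 0.001514.
F_Q/F_Y = (L_Q/L_Y)/(d_Q/d_Y)² = 0.001514/(12.0)² = 1.051×10^-5.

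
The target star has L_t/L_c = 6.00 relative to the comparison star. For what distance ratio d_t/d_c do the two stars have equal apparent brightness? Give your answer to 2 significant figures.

2.4

Equal flux requires L_t/d_t² = L_c/d_c², so d_t/d_c = √(L_t/L_c)
= √(6.00) = 2.449.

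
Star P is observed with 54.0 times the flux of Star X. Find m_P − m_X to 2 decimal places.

m_P − m_X = −2.5 log₁₀(F_P/F_X) = −2.5 log₁₀(54.0) = −2.5 × (1.732) = -4.331.

-4.33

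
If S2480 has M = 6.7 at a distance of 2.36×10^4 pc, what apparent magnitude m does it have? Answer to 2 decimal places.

m = M + 5 log₁₀(d/10 pc) = 6.7 + 5 log₁₀(2.36×10^4/10)
  = 6.7 + 5 × 3.373 = 6.7 + 16.86 = 23.56.

23.56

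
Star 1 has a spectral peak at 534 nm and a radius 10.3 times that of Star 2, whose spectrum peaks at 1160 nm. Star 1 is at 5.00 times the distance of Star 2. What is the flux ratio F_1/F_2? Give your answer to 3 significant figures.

Wien's law: T_1/T_2 = λ_2/λ_1 = 1160/534 = 2.172.
L_1/L_2 = (R_1/R_2)²(T_1/T_2)⁴ = (10.3)²(2.172)⁴ = 2362.
F_1/F_2 = (L_1/L_2)/(d_1/d_2)² = 2362/(5.00)² = 94.49.

94.5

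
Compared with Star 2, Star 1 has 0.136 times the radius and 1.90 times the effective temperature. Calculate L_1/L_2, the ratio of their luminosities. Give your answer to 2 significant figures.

0.24

From the Stefan–Boltzmann law, L ∝ R²T⁴, so
L_1/L_2 = (R_1/R_2)² (T_1/T_2)⁴ = (0.136)² × (1.90)⁴ = 0.01850 × 13.03 = 0.2410.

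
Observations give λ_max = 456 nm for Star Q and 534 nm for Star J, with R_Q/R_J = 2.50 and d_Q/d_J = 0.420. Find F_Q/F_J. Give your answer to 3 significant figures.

Wien's law: T_Q/T_J = λ_J/λ_Q = 534/456 = 1.171.
L_Q/L_J = (R_Q/R_J)²(T_Q/T_J)⁴ = (2.50)²(1.171)⁴ = 11.75.
F_Q/F_J = (L_Q/L_J)/(d_Q/d_J)² = 11.75/(0.420)² = 66.63.

66.6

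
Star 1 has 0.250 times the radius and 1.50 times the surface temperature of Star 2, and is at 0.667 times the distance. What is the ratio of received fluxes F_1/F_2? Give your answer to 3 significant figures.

0.711

L_1/L_2 = (R_1/R_2)²(T_1/T_2)⁴ = (0.250)² × (1.50)⁴ = 0.3164.
F_1/F_2 = (L_1/L_2)/(d_1/d_2)² = 0.3164 / (0.667)² = 0.7112.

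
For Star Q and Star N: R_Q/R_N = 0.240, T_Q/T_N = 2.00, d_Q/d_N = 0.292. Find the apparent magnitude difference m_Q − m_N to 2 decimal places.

-2.58

L_Q/L_N = (0.240)²(2.00)⁴ = 0.9216.
F_Q/F_N = (L_Q/L_N)/(d_Q/d_N)² = 0.9216/0.08526 = 10.81.
m_Q − m_N = −2.5 log₁₀(10.81) = -2.58.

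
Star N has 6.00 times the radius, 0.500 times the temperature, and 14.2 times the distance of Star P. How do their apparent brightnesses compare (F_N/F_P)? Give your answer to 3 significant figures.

L_N/L_P = (R_N/R_P)²(T_N/T_P)⁴ = (6.00)² × (0.500)⁴ = 2.250.
F_N/F_P = (L_N/L_P)/(d_N/d_P)² = 2.250 / (14.2)² = 0.01116.

0.0112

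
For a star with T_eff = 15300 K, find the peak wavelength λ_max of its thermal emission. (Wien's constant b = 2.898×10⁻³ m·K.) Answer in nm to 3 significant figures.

λ_max = b/T = 2.898×10⁻³ / 15300 = 1.89×10^-7 m = 189.4 nm.

189 nm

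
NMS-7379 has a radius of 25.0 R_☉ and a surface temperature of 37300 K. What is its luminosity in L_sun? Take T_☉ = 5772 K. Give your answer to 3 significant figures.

1.09×10^6 L_sun

L/L_☉ = (R/R_☉)² (T/T_☉)⁴ = (25.0)² × (37300/5772)⁴
       = 625.0 × (6.462)⁴ = 625.0 × 1744 = 1.090×10^6.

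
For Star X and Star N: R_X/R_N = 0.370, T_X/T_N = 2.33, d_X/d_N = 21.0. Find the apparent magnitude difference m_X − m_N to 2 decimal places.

5.10

L_X/L_N = (0.370)²(2.33)⁴ = 4.035.
F_X/F_N = (L_X/L_N)/(d_X/d_N)² = 4.035/441.0 = 0.009149.
m_X − m_N = −2.5 log₁₀(0.009149) = 5.10.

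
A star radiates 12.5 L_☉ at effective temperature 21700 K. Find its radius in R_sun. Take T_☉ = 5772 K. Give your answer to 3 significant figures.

R/R_☉ = √(L/L_☉) / (T/T_☉)² = √(12.5) / (3.760)²
       = 3.536 / 14.13 = 0.2501.

0.250 R_sun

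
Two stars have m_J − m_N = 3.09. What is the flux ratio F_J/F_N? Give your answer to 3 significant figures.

F_J/F_N = 10^(−(m_J − m_N)/2.5) = 10^(-3.09/2.5) = 10^-1.236 = 0.05808.

0.0581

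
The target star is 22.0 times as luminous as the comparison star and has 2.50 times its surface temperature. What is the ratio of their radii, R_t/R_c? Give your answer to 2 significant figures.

0.75

L ∝ R²T⁴ gives R ∝ √L / T², so
R_t/R_c = √(22.0) / (2.50)² = 4.690 / 6.250 = 0.7505.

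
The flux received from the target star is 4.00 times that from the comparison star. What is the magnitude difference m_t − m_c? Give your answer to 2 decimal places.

m_t − m_c = −2.5 log₁₀(F_t/F_c) = −2.5 log₁₀(4.00) = −2.5 × (0.602) = -1.505.

-1.51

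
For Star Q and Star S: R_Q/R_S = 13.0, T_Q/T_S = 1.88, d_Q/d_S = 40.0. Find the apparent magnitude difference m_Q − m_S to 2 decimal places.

-0.30

L_Q/L_S = (13.0)²(1.88)⁴ = 2111.
F_Q/F_S = (L_Q/L_S)/(d_Q/d_S)² = 2111/1600 = 1.319.
m_Q − m_S = −2.5 log₁₀(1.319) = -0.30.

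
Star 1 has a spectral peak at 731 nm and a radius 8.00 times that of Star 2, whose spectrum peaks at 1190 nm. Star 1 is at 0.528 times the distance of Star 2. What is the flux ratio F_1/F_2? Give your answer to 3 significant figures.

Wien's law: T_1/T_2 = λ_2/λ_1 = 1190/731 = 1.628.
L_1/L_2 = (R_1/R_2)²(T_1/T_2)⁴ = (8.00)²(1.628)⁴ = 449.5.
F_1/F_2 = (L_1/L_2)/(d_1/d_2)² = 449.5/(0.528)² = 1612.

1.61×10^3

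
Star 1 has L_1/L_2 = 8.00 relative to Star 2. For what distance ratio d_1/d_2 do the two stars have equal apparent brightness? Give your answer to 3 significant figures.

Equal flux requires L_1/d_1² = L_2/d_2², so d_1/d_2 = √(L_1/L_2)
= √(8.00) = 2.828.

2.83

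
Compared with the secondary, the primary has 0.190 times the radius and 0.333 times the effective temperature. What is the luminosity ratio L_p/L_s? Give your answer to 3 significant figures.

4.44×10^-4

From the Stefan–Boltzmann law, L ∝ R²T⁴, so
L_p/L_s = (R_p/R_s)² (T_p/T_s)⁴ = (0.190)² × (0.333)⁴ = 0.03610 × 0.01230 = 4.439×10^-4.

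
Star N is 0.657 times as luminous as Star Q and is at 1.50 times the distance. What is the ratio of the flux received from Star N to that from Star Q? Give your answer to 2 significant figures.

0.29

F = L/(4πd²), so F_N/F_Q = (L_N/L_Q) / (d_N/d_Q)²
= 0.657 / (1.50)² = 0.657 / 2.250 = 0.2920.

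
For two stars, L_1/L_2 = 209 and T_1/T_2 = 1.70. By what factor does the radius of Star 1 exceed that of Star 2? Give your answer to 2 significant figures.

5.0

L ∝ R²T⁴ gives R ∝ √L / T², so
R_1/R_2 = √(209) / (1.70)² = 14.46 / 2.890 = 5.002.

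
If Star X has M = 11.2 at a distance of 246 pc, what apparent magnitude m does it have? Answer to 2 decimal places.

18.15

m = M + 5 log₁₀(d/10 pc) = 11.2 + 5 log₁₀(246/10)
  = 11.2 + 5 × 1.391 = 11.2 + 6.95 = 18.15.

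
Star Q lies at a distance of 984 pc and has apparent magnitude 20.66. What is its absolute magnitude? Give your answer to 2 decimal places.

M = m − 5 log₁₀(d/10 pc) = 20.66 − 5 log₁₀(984/10)
  = 20.66 − 5 × 1.993 = 20.66 − 9.96 = 10.70.

10.70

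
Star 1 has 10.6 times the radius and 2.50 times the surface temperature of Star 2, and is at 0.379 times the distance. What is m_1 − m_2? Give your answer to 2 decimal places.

L_1/L_2 = (10.6)²(2.50)⁴ = 4389.
F_1/F_2 = (L_1/L_2)/(d_1/d_2)² = 4389/0.1436 = 3.056×10^4.
m_1 − m_2 = −2.5 log₁₀(3.056×10^4) = -11.21.

-11.21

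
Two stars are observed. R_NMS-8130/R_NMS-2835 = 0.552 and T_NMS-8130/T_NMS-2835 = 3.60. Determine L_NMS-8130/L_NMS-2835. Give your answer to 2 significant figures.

From the Stefan–Boltzmann law, L ∝ R²T⁴, so
L_NMS-8130/L_NMS-2835 = (R_NMS-8130/R_NMS-2835)² (T_NMS-8130/T_NMS-2835)⁴ = (0.552)² × (3.60)⁴ = 0.3047 × 168.0 = 51.18.

51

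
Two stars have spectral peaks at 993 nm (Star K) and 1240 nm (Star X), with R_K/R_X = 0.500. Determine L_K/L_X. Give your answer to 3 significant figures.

Wien's law gives T ∝ 1/λ_max, so T_K/T_X = λ_X/λ_K = 1240/993 = 1.249.
Then L ∝ R²T⁴ gives L_K/L_X = (0.500)² × (1.249)⁴ = 0.2500 × 2.432 = 0.6079.

0.608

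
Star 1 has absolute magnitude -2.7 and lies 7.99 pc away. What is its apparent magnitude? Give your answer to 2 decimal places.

-3.19

m = M + 5 log₁₀(d/10 pc) = -2.7 + 5 log₁₀(7.99/10)
  = -2.7 + 5 × -0.097 = -2.7 + -0.49 = -3.19.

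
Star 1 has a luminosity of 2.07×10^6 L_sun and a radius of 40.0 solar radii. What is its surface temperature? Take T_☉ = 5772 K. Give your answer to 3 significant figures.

T/T_☉ = (L/L_☉)^(1/4) / (R/R_☉)^(1/2)
T = 5772 × (2.07×10^6)^(1/4) / √(40.0) = 5772 × 37.93 / 6.325 = 3.462×10^4 K.

3.46×10^4 K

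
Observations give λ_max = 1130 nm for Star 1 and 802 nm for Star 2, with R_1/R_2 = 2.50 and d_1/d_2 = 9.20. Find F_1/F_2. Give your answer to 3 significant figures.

0.0187

Wien's law: T_1/T_2 = λ_2/λ_1 = 802/1130 = 0.7097.
L_1/L_2 = (R_1/R_2)²(T_1/T_2)⁴ = (2.50)²(0.7097)⁴ = 1.586.
F_1/F_2 = (L_1/L_2)/(d_1/d_2)² = 1.586/(9.20)² = 0.01874.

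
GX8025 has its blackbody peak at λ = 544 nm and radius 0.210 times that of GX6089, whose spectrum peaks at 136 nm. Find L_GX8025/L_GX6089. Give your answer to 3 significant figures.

1.72×10^-4

Wien's law gives T ∝ 1/λ_max, so T_GX8025/T_GX6089 = λ_GX6089/λ_GX8025 = 136/544 = 0.2500.
Then L ∝ R²T⁴ gives L_GX8025/L_GX6089 = (0.210)² × (0.2500)⁴ = 0.04410 × 0.003906 = 1.723×10^-4.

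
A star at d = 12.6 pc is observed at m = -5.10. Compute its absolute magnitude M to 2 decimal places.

-5.60

M = m − 5 log₁₀(d/10 pc) = -5.10 − 5 log₁₀(12.6/10)
  = -5.10 − 5 × 0.100 = -5.10 − 0.50 = -5.60.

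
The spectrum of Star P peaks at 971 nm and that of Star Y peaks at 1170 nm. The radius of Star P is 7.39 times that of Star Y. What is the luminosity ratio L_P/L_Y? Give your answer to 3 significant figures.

115

Wien's law gives T ∝ 1/λ_max, so T_P/T_Y = λ_Y/λ_P = 1170/971 = 1.205.
Then L ∝ R²T⁴ gives L_P/L_Y = (7.39)² × (1.205)⁴ = 54.61 × 2.108 = 115.1.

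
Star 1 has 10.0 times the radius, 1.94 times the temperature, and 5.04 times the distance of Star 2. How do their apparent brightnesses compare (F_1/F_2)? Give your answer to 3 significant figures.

55.8

L_1/L_2 = (R_1/R_2)²(T_1/T_2)⁴ = (10.0)² × (1.94)⁴ = 1416.
F_1/F_2 = (L_1/L_2)/(d_1/d_2)² = 1416 / (5.04)² = 55.76.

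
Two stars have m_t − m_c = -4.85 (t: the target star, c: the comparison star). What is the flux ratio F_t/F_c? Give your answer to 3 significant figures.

F_t/F_c = 10^(−(m_t − m_c)/2.5) = 10^(4.85/2.5) = 10^1.940 = 87.10.

87.1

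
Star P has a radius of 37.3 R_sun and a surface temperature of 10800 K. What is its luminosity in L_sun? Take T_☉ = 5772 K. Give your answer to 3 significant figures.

L/L_☉ = (R/R_☉)² (T/T_☉)⁴ = (37.3)² × (10800/5772)⁴
       = 1391 × (1.871)⁴ = 1391 × 12.26 = 1.705×10^4.

1.71×10^4 L_sun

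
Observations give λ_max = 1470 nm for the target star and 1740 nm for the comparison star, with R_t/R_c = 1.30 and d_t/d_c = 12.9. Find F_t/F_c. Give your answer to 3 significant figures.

0.0199

Wien's law: T_t/T_c = λ_c/λ_t = 1740/1470 = 1.184.
L_t/L_c = (R_t/R_c)²(T_t/T_c)⁴ = (1.30)²(1.184)⁴ = 3.318.
F_t/F_c = (L_t/L_c)/(d_t/d_c)² = 3.318/(12.9)² = 0.01994.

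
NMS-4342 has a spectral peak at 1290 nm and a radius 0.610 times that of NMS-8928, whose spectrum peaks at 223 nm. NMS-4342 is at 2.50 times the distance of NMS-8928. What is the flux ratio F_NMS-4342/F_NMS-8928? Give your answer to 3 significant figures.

5.32×10^-5

Wien's law: T_NMS-4342/T_NMS-8928 = λ_NMS-8928/λ_NMS-4342 = 223/1290 = 0.1729.
L_NMS-4342/L_NMS-8928 = (R_NMS-4342/R_NMS-8928)²(T_NMS-4342/T_NMS-8928)⁴ = (0.610)²(0.1729)⁴ = 3.323×10^-4.
F_NMS-4342/F_NMS-8928 = (L_NMS-4342/L_NMS-8928)/(d_NMS-4342/d_NMS-8928)² = 3.323×10^-4/(2.50)² = 5.317×10^-5.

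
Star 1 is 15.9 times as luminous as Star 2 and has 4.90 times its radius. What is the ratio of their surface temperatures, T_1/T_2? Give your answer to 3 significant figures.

L ∝ R²T⁴ gives T ∝ (L/R²)^(1/4), so
T_1/T_2 = (15.9 / 4.90²)^(1/4) = (0.6622)^(1/4) = 0.9021.

0.902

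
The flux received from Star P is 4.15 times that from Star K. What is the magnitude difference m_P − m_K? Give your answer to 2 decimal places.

m_P − m_K = −2.5 log₁₀(F_P/F_K) = −2.5 log₁₀(4.15) = −2.5 × (0.618) = -1.545.

-1.55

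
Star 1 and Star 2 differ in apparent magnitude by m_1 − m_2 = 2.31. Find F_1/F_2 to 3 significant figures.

0.119

F_1/F_2 = 10^(−(m_1 − m_2)/2.5) = 10^(-2.31/2.5) = 10^-0.924 = 0.1191.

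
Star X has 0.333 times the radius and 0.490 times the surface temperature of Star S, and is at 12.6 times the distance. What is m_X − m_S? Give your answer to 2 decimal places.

L_X/L_S = (0.333)²(0.490)⁴ = 0.006393.
F_X/F_S = (L_X/L_S)/(d_X/d_S)² = 0.006393/158.8 = 4.027×10^-5.
m_X − m_S = −2.5 log₁₀(4.027×10^-5) = 10.99.

10.99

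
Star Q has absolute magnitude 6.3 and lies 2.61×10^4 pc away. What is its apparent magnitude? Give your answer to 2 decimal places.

23.38

m = M + 5 log₁₀(d/10 pc) = 6.3 + 5 log₁₀(2.61×10^4/10)
  = 6.3 + 5 × 3.417 = 6.3 + 17.08 = 23.38.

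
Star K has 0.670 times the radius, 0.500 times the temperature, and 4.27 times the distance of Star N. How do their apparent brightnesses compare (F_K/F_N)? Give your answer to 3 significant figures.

L_K/L_N = (R_K/R_N)²(T_K/T_N)⁴ = (0.670)² × (0.500)⁴ = 0.02806.
F_K/F_N = (L_K/L_N)/(d_K/d_N)² = 0.02806 / (4.27)² = 0.001539.

0.00154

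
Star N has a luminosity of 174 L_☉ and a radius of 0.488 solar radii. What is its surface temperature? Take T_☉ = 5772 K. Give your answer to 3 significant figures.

T/T_☉ = (L/L_☉)^(1/4) / (R/R_☉)^(1/2)
T = 5772 × (174)^(1/4) / √(0.488) = 5772 × 3.632 / 0.6986 = 3.001×10^4 K.

3.00×10^4 K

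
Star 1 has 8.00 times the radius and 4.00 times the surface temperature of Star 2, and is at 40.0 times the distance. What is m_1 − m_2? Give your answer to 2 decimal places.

-2.53

L_1/L_2 = (8.00)²(4.00)⁴ = 1.638×10^4.
F_1/F_2 = (L_1/L_2)/(d_1/d_2)² = 1.638×10^4/1600 = 10.24.
m_1 − m_2 = −2.5 log₁₀(10.24) = -2.53.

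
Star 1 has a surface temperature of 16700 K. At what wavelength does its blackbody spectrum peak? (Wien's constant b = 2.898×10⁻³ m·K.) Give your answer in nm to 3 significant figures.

λ_max = b/T = 2.898×10⁻³ / 16700 = 1.74×10^-7 m = 173.5 nm.

174 nm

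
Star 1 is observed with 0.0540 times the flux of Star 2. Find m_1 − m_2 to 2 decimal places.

m_1 − m_2 = −2.5 log₁₀(F_1/F_2) = −2.5 log₁₀(0.0540) = −2.5 × (-1.268) = 3.169.

3.17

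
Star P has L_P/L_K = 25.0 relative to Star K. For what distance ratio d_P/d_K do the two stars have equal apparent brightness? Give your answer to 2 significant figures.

5.0

Equal flux requires L_P/d_P² = L_K/d_K², so d_P/d_K = √(L_P/L_K)
= √(25.0) = 5.000.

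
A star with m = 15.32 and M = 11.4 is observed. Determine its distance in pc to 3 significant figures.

60.8 pc

m − M = 5 log₁₀(d/10 pc)
15.32 − (11.4) = 3.92 = 5 log₁₀(d/10)
d = 10 × 10^(3.92/5) = 10 × 10^0.784 = 60.81 pc.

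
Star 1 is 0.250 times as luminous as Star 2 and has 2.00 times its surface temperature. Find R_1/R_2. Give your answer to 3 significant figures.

0.125

L ∝ R²T⁴ gives R ∝ √L / T², so
R_1/R_2 = √(0.250) / (2.00)² = 0.5000 / 4.000 = 0.1250.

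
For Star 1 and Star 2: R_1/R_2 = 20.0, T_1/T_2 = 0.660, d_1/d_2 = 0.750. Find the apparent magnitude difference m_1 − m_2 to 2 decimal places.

L_1/L_2 = (20.0)²(0.660)⁴ = 75.90.
F_1/F_2 = (L_1/L_2)/(d_1/d_2)² = 75.90/0.5625 = 134.9.
m_1 − m_2 = −2.5 log₁₀(134.9) = -5.33.

-5.33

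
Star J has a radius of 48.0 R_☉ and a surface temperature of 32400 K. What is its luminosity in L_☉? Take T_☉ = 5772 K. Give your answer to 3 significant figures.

2.29×10^6 L_☉

L/L_☉ = (R/R_☉)² (T/T_☉)⁴ = (48.0)² × (32400/5772)⁴
       = 2304 × (5.613)⁴ = 2304 × 992.8 = 2.287×10^6.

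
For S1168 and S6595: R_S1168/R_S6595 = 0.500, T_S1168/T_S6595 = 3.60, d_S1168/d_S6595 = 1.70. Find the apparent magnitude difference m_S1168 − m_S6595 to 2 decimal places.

L_S1168/L_S6595 = (0.500)²(3.60)⁴ = 41.99.
F_S1168/F_S6595 = (L_S1168/L_S6595)/(d_S1168/d_S6595)² = 41.99/2.890 = 14.53.
m_S1168 − m_S6595 = −2.5 log₁₀(14.53) = -2.91.

-2.91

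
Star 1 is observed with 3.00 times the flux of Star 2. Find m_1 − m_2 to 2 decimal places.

-1.19

m_1 − m_2 = −2.5 log₁₀(F_1/F_2) = −2.5 log₁₀(3.00) = −2.5 × (0.477) = -1.193.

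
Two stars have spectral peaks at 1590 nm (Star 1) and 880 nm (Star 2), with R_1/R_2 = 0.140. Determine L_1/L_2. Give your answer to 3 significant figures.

Wien's law gives T ∝ 1/λ_max, so T_1/T_2 = λ_2/λ_1 = 880/1590 = 0.5535.
Then L ∝ R²T⁴ gives L_1/L_2 = (0.140)² × (0.5535)⁴ = 0.01960 × 0.09383 = 0.001839.

0.00184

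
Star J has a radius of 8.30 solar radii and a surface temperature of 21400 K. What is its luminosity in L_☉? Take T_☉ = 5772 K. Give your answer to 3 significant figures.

L/L_☉ = (R/R_☉)² (T/T_☉)⁴ = (8.30)² × (21400/5772)⁴
       = 68.89 × (3.708)⁴ = 68.89 × 189.0 = 1.302×10^4.

1.30×10^4 L_☉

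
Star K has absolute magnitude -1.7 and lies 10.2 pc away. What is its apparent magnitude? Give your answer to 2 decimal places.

m = M + 5 log₁₀(d/10 pc) = -1.7 + 5 log₁₀(10.2/10)
  = -1.7 + 5 × 0.009 = -1.7 + 0.04 = -1.66.

-1.66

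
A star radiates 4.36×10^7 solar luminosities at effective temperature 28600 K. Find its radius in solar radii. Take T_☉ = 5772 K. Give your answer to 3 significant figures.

269 solar radii

R/R_☉ = √(L/L_☉) / (T/T_☉)² = √(4.36×10^7) / (4.955)²
       = 6603 / 24.55 = 268.9.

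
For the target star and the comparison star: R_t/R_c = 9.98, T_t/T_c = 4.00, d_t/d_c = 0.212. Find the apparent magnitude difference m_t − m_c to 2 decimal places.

-14.38

L_t/L_c = (9.98)²(4.00)⁴ = 2.550×10^4.
F_t/F_c = (L_t/L_c)/(d_t/d_c)² = 2.550×10^4/0.04494 = 5.673×10^5.
m_t − m_c = −2.5 log₁₀(5.673×10^5) = -14.38.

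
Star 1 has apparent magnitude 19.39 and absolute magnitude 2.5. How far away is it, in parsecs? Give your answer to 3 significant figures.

2.39×10^4 pc

m − M = 5 log₁₀(d/10 pc)
19.39 − (2.5) = 16.89 = 5 log₁₀(d/10)
d = 10 × 10^(16.89/5) = 10 × 10^3.378 = 2.388×10^4 pc.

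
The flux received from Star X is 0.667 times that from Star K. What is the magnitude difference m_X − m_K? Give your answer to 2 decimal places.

m_X − m_K = −2.5 log₁₀(F_X/F_K) = −2.5 log₁₀(0.667) = −2.5 × (-0.176) = 0.440.

0.44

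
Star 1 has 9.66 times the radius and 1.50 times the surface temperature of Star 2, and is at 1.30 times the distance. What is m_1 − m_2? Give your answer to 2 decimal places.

L_1/L_2 = (9.66)²(1.50)⁴ = 472.4.
F_1/F_2 = (L_1/L_2)/(d_1/d_2)² = 472.4/1.690 = 279.5.
m_1 − m_2 = −2.5 log₁₀(279.5) = -6.12.

-6.12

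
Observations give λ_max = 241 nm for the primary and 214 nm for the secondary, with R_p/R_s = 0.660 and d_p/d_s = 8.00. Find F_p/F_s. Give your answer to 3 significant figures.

Wien's law: T_p/T_s = λ_s/λ_p = 214/241 = 0.8880.
L_p/L_s = (R_p/R_s)²(T_p/T_s)⁴ = (0.660)²(0.8880)⁴ = 0.2708.
F_p/F_s = (L_p/L_s)/(d_p/d_s)² = 0.2708/(8.00)² = 0.004232.

0.00423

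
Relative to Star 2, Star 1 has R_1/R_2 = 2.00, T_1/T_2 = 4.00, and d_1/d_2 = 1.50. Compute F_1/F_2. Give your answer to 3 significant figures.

L_1/L_2 = (R_1/R_2)²(T_1/T_2)⁴ = (2.00)² × (4.00)⁴ = 1024.
F_1/F_2 = (L_1/L_2)/(d_1/d_2)² = 1024 / (1.50)² = 455.1.

455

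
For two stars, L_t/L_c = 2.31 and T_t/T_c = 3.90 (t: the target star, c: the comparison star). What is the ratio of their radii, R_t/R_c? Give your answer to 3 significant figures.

L ∝ R²T⁴ gives R ∝ √L / T², so
R_t/R_c = √(2.31) / (3.90)² = 1.520 / 15.21 = 0.09993.

0.0999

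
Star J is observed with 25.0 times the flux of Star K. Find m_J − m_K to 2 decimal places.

m_J − m_K = −2.5 log₁₀(F_J/F_K) = −2.5 log₁₀(25.0) = −2.5 × (1.398) = -3.495.

-3.49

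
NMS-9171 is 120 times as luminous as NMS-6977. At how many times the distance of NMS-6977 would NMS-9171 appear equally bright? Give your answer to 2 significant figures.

11

Equal flux requires L_NMS-9171/d_NMS-9171² = L_NMS-6977/d_NMS-6977², so d_NMS-9171/d_NMS-6977 = √(L_NMS-9171/L_NMS-6977)
= √(120) = 10.95.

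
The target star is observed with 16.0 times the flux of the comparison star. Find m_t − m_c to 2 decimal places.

-3.01

m_t − m_c = −2.5 log₁₀(F_t/F_c) = −2.5 log₁₀(16.0) = −2.5 × (1.204) = -3.010.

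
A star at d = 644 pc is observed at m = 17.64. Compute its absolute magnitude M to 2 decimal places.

M = m − 5 log₁₀(d/10 pc) = 17.64 − 5 log₁₀(644/10)
  = 17.64 − 5 × 1.809 = 17.64 − 9.04 = 8.60.

8.60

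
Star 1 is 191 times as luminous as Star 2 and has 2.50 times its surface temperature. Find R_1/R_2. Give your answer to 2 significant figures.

2.2

L ∝ R²T⁴ gives R ∝ √L / T², so
R_1/R_2 = √(191) / (2.50)² = 13.82 / 6.250 = 2.211.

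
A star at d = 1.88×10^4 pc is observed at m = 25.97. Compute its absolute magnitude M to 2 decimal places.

M = m − 5 log₁₀(d/10 pc) = 25.97 − 5 log₁₀(1.88×10^4/10)
  = 25.97 − 5 × 3.274 = 25.97 − 16.37 = 9.60.

9.60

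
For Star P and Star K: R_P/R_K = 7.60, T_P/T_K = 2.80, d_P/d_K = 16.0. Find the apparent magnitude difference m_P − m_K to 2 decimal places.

L_P/L_K = (7.60)²(2.80)⁴ = 3550.
F_P/F_K = (L_P/L_K)/(d_P/d_K)² = 3550/256.0 = 13.87.
m_P − m_K = −2.5 log₁₀(13.87) = -2.86.

-2.86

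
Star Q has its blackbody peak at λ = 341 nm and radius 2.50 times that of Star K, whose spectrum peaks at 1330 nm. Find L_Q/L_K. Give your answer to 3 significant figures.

1.45×10^3

Wien's law gives T ∝ 1/λ_max, so T_Q/T_K = λ_K/λ_Q = 1330/341 = 3.900.
Then L ∝ R²T⁴ gives L_Q/L_K = (2.50)² × (3.900)⁴ = 6.250 × 231.4 = 1446.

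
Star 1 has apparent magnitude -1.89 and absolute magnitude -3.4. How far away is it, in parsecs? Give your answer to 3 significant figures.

m − M = 5 log₁₀(d/10 pc)
-1.89 − (-3.4) = 1.51 = 5 log₁₀(d/10)
d = 10 × 10^(1.51/5) = 10 × 10^0.302 = 20.04 pc.

20.0 pc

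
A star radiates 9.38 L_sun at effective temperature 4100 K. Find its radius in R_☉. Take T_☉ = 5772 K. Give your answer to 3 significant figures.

R/R_☉ = √(L/L_☉) / (T/T_☉)² = √(9.38) / (0.7103)²
       = 3.063 / 0.5046 = 6.070.

6.07 R_☉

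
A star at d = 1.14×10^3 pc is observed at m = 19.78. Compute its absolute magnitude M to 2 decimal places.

M = m − 5 log₁₀(d/10 pc) = 19.78 − 5 log₁₀(1.14×10^3/10)
  = 19.78 − 5 × 2.057 = 19.78 − 10.28 = 9.50.

9.50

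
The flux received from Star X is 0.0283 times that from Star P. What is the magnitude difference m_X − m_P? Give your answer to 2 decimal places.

m_X − m_P = −2.5 log₁₀(F_X/F_P) = −2.5 log₁₀(0.0283) = −2.5 × (-1.548) = 3.871.

3.87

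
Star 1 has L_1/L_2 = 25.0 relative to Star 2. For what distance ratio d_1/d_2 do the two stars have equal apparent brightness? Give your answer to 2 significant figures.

5.0

Equal flux requires L_1/d_1² = L_2/d_2², so d_1/d_2 = √(L_1/L_2)
= √(25.0) = 5.000.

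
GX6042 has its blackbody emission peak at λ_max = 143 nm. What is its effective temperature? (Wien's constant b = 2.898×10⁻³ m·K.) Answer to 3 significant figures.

T = b/λ_max = 2.898×10⁻³ / (143×10⁻⁹) = 2.027×10^4 K.

2.03×10^4 K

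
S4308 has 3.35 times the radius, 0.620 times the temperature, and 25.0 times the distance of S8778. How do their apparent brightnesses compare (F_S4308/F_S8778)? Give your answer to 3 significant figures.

L_S4308/L_S8778 = (R_S4308/R_S8778)²(T_S4308/T_S8778)⁴ = (3.35)² × (0.620)⁴ = 1.658.
F_S4308/F_S8778 = (L_S4308/L_S8778)/(d_S4308/d_S8778)² = 1.658 / (25.0)² = 0.002653.

0.00265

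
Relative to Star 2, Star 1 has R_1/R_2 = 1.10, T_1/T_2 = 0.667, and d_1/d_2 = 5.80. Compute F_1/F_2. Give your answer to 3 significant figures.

0.00712

L_1/L_2 = (R_1/R_2)²(T_1/T_2)⁴ = (1.10)² × (0.667)⁴ = 0.2395.
F_1/F_2 = (L_1/L_2)/(d_1/d_2)² = 0.2395 / (5.80)² = 0.007119.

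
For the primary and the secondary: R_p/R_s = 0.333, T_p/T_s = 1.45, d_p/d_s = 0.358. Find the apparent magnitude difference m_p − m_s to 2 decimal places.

L_p/L_s = (0.333)²(1.45)⁴ = 0.4902.
F_p/F_s = (L_p/L_s)/(d_p/d_s)² = 0.4902/0.1282 = 3.825.
m_p − m_s = −2.5 log₁₀(3.825) = -1.46.

-1.46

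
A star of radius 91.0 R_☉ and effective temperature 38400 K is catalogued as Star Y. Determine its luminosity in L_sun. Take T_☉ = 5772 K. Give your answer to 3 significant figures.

1.62×10^7 L_sun

L/L_☉ = (R/R_☉)² (T/T_☉)⁴ = (91.0)² × (38400/5772)⁴
       = 8281 × (6.653)⁴ = 8281 × 1959 = 1.622×10^7.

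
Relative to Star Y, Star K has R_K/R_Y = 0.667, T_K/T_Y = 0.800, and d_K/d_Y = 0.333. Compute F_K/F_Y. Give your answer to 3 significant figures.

1.64

L_K/L_Y = (R_K/R_Y)²(T_K/T_Y)⁴ = (0.667)² × (0.800)⁴ = 0.1822.
F_K/F_Y = (L_K/L_Y)/(d_K/d_Y)² = 0.1822 / (0.333)² = 1.643.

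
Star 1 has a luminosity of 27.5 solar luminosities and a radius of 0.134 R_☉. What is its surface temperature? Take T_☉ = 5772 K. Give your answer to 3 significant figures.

T/T_☉ = (L/L_☉)^(1/4) / (R/R_☉)^(1/2)
T = 5772 × (27.5)^(1/4) / √(0.134) = 5772 × 2.290 / 0.3661 = 3.611×10^4 K.

3.61×10^4 K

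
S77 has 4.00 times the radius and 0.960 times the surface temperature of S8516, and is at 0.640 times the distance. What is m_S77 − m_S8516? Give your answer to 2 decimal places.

L_S77/L_S8516 = (4.00)²(0.960)⁴ = 13.59.
F_S77/F_S8516 = (L_S77/L_S8516)/(d_S77/d_S8516)² = 13.59/0.4096 = 33.18.
m_S77 − m_S8516 = −2.5 log₁₀(33.18) = -3.80.

-3.80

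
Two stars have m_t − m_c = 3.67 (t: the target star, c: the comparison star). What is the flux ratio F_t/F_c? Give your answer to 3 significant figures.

F_t/F_c = 10^(−(m_t − m_c)/2.5) = 10^(-3.67/2.5) = 10^-1.468 = 0.03404.

0.0340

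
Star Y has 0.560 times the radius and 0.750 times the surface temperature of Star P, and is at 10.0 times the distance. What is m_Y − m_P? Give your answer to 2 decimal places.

7.51

L_Y/L_P = (0.560)²(0.750)⁴ = 0.09923.
F_Y/F_P = (L_Y/L_P)/(d_Y/d_P)² = 0.09923/100.0 = 9.923×10^-4.
m_Y − m_P = −2.5 log₁₀(9.923×10^-4) = 7.51.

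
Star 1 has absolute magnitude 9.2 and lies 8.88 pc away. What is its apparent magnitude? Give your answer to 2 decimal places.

8.94

m = M + 5 log₁₀(d/10 pc) = 9.2 + 5 log₁₀(8.88/10)
  = 9.2 + 5 × -0.052 = 9.2 + -0.26 = 8.94.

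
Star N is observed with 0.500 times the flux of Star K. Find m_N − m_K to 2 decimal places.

m_N − m_K = −2.5 log₁₀(F_N/F_K) = −2.5 log₁₀(0.500) = −2.5 × (-0.301) = 0.753.

0.75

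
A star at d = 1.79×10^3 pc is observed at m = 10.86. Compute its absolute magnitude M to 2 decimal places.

-0.40

M = m − 5 log₁₀(d/10 pc) = 10.86 − 5 log₁₀(1.79×10^3/10)
  = 10.86 − 5 × 2.253 = 10.86 − 11.26 = -0.40.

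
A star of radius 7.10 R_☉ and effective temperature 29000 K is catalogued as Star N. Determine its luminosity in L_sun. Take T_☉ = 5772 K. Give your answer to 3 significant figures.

3.21×10^4 L_sun

L/L_☉ = (R/R_☉)² (T/T_☉)⁴ = (7.10)² × (29000/5772)⁴
       = 50.41 × (5.024)⁴ = 50.41 × 637.2 = 3.212×10^4.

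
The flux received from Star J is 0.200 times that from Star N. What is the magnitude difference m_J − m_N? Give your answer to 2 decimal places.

m_J − m_N = −2.5 log₁₀(F_J/F_N) = −2.5 log₁₀(0.200) = −2.5 × (-0.699) = 1.747.

1.75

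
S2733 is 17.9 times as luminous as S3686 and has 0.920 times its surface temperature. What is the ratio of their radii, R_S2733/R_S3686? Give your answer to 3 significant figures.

L ∝ R²T⁴ gives R ∝ √L / T², so
R_S2733/R_S3686 = √(17.9) / (0.920)² = 4.231 / 0.8464 = 4.999.

5.00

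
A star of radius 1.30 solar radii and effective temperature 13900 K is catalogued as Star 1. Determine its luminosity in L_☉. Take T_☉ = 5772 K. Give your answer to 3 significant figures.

56.8 L_☉

L/L_☉ = (R/R_☉)² (T/T_☉)⁴ = (1.30)² × (13900/5772)⁴
       = 1.690 × (2.408)⁴ = 1.690 × 33.63 = 56.84.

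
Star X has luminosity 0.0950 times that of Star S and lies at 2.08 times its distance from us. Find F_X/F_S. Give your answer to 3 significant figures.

0.0220

F = L/(4πd²), so F_X/F_S = (L_X/L_S) / (d_X/d_S)²
= 0.0950 / (2.08)² = 0.0950 / 4.326 = 0.02196.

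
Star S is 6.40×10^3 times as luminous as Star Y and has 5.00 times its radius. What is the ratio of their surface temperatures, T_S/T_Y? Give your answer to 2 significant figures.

4.0

L ∝ R²T⁴ gives T ∝ (L/R²)^(1/4), so
T_S/T_Y = (6.40×10^3 / 5.00²)^(1/4) = (256.0)^(1/4) = 4.000.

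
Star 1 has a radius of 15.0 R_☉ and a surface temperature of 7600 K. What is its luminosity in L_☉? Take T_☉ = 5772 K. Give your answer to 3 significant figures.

676 L_☉

L/L_☉ = (R/R_☉)² (T/T_☉)⁴ = (15.0)² × (7600/5772)⁴
       = 225.0 × (1.317)⁴ = 225.0 × 3.006 = 676.3.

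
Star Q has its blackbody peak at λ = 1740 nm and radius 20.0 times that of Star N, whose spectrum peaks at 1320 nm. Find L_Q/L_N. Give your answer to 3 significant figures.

132

Wien's law gives T ∝ 1/λ_max, so T_Q/T_N = λ_N/λ_Q = 1320/1740 = 0.7586.
Then L ∝ R²T⁴ gives L_Q/L_N = (20.0)² × (0.7586)⁴ = 400.0 × 0.3312 = 132.5.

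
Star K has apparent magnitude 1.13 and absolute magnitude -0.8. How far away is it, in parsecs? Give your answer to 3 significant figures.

m − M = 5 log₁₀(d/10 pc)
1.13 − (-0.8) = 1.93 = 5 log₁₀(d/10)
d = 10 × 10^(1.93/5) = 10 × 10^0.386 = 24.32 pc.

24.3 pc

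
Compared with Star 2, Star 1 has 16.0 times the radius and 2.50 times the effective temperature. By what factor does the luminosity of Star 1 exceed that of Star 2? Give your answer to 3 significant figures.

1.00×10^4

From the Stefan–Boltzmann law, L ∝ R²T⁴, so
L_1/L_2 = (R_1/R_2)² (T_1/T_2)⁴ = (16.0)² × (2.50)⁴ = 256.0 × 39.06 = 1.000×10^4.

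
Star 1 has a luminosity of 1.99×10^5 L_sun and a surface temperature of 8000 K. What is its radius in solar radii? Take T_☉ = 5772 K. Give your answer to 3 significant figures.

R/R_☉ = √(L/L_☉) / (T/T_☉)² = √(1.99×10^5) / (1.386)²
       = 446.1 / 1.921 = 232.2.

232 solar radii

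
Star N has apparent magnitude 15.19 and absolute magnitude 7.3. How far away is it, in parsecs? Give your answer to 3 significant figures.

m − M = 5 log₁₀(d/10 pc)
15.19 − (7.3) = 7.89 = 5 log₁₀(d/10)
d = 10 × 10^(7.89/5) = 10 × 10^1.578 = 378.4 pc.

378 pc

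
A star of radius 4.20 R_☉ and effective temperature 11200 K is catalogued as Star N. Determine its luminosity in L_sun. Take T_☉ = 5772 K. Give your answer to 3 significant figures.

L/L_☉ = (R/R_☉)² (T/T_☉)⁴ = (4.20)² × (11200/5772)⁴
       = 17.64 × (1.940)⁴ = 17.64 × 14.18 = 250.1.

250 L_sun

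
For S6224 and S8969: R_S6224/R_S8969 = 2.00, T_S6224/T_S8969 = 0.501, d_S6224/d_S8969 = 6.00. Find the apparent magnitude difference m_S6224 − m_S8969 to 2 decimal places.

5.39

L_S6224/L_S8969 = (2.00)²(0.501)⁴ = 0.2520.
F_S6224/F_S8969 = (L_S6224/L_S8969)/(d_S6224/d_S8969)² = 0.2520/36.00 = 0.007000.
m_S6224 − m_S8969 = −2.5 log₁₀(0.007000) = 5.39.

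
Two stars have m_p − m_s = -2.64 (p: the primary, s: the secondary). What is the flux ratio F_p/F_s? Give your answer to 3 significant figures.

11.4

F_p/F_s = 10^(−(m_p − m_s)/2.5) = 10^(2.64/2.5) = 10^1.056 = 11.38.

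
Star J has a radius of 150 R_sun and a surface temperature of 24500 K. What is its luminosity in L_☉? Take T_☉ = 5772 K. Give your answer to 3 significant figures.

L/L_☉ = (R/R_☉)² (T/T_☉)⁴ = (150)² × (24500/5772)⁴
       = 2.250×10^4 × (4.245)⁴ = 2.250×10^4 × 324.6 = 7.304×10^6.

7.30×10^6 L_☉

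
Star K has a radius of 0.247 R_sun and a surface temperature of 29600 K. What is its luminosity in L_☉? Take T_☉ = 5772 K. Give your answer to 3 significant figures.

42.2 L_☉

L/L_☉ = (R/R_☉)² (T/T_☉)⁴ = (0.247)² × (29600/5772)⁴
       = 0.06101 × (5.128)⁴ = 0.06101 × 691.6 = 42.19.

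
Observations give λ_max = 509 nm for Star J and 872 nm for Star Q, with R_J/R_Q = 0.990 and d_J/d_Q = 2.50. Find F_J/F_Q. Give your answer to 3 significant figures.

Wien's law: T_J/T_Q = λ_Q/λ_J = 872/509 = 1.713.
L_J/L_Q = (R_J/R_Q)²(T_J/T_Q)⁴ = (0.990)²(1.713)⁴ = 8.442.
F_J/F_Q = (L_J/L_Q)/(d_J/d_Q)² = 8.442/(2.50)² = 1.351.

1.35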